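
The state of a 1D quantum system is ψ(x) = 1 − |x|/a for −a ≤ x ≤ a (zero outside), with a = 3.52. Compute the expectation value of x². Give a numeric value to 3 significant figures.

⟨x²⟩ = ∫ x²·|ψ|² dx / ∫|ψ|² dx (integrals over the domain).
ψ is even, so ∫ over [−a, a] = 2∫₀ᵃ with ψ = 1 − x/a there: ∫₀ᵃ (1 − x/a)² dx = a/3, ∫₀ᵃ x²(1 − x/a)² dx = a³/30, ∫₀ᵃ x⁴(1 − x/a)² dx = a⁵/105.
State is unnormalized: ∫|ψ|² dx = 2.3467, and ∫ψ*·x²·ψ dx = 2.9076, so ⟨x²⟩ = 2.9076 / 2.3467.
⟨x²⟩ = 1.2390.

1.24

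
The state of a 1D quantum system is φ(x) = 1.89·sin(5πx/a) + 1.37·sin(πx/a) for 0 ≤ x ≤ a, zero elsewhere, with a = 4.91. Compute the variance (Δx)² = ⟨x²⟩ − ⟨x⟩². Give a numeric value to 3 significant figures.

Compute ⟨x⟩ and ⟨x²⟩ separately, then (Δx)² = ⟨x²⟩ − ⟨x⟩².
On 0 ≤ x ≤ a (j ≠ l): ∫sin²(jπx/a) dx = a/2, ∫sin(jπx/a)·sin(lπx/a) dx = 0; diagonal moments ∫x·sin²(jπx/a) dx = a²/4, ∫x²·sin²(jπx/a) dx = a³·(1/6 − 1/(4j²π²)); cross terms ∫x·sin(jπx/a)·sin(lπx/a) dx = 0 for j + l even and −4jla²/(π²(j² − l²)²) for j + l odd, ∫x²·sin(jπx/a)·sin(lπx/a) dx = (−1)^(j+l)·4jla³/(π²(j² − l²)²); higher powers the same way via product-to-sum and parts.
Normalization: ∫|φ|² dx = 13.377.
⟨x⟩ = 2.4550 and ⟨x²⟩ = 7.7445.
(Δx)² = 7.7445 − (2.4550)² = 1.7175.

1.72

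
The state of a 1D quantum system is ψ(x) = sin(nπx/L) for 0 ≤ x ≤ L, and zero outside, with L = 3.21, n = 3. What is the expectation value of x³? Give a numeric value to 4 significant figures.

7.990

⟨x³⟩ = ∫ x³·|ψ|² dx / ∫|ψ|² dx (integrals over the domain).
With sin²θ = (1 − cos2θ)/2 on 0 ≤ x ≤ L: ∫sin²(nπx/L) dx = L/2, ∫x·sin²(nπx/L) dx = L²/4, ∫x²·sin²(nπx/L) dx = L³·(1/6 − 1/(4n²π²)); higher powers xᵏ the same way, integrating xᵏ·cos(2nπx/L) by parts.
State is unnormalized: ∫|ψ|² dx = 1.6050, and ∫ψ*·x³·ψ dx = 12.824, so ⟨x³⟩ = 12.824 / 1.6050.
⟨x³⟩ = 7.9898.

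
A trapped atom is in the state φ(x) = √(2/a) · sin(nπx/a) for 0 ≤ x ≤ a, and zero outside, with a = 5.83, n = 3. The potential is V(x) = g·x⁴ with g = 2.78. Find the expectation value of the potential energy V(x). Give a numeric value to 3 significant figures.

⟨V⟩ = ∫ V(x)·|φ|² dx.
With sin²θ = (1 − cos2θ)/2 on 0 ≤ x ≤ a: ∫sin²(nπx/a) dx = a/2, ∫x·sin²(nπx/a) dx = a²/4, ∫x²·sin²(nπx/a) dx = a³·(1/6 − 1/(4n²π²)); higher powers xᵏ the same way, integrating xᵏ·cos(2nπx/a) by parts.
⟨V⟩ = 606.77.

607.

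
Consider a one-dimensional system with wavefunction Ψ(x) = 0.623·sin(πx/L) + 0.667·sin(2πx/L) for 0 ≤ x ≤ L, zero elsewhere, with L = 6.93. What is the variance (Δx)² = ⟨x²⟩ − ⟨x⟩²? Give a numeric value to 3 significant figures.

Compute ⟨x⟩ and ⟨x²⟩ separately, then (Δx)² = ⟨x²⟩ − ⟨x⟩².
On 0 ≤ x ≤ L (j ≠ l): ∫sin²(jπx/L) dx = L/2, ∫sin(jπx/L)·sin(lπx/L) dx = 0; diagonal moments ∫x·sin²(jπx/L) dx = L²/4, ∫x²·sin²(jπx/L) dx = L³·(1/6 − 1/(4j²π²)); cross terms ∫x·sin(jπx/L)·sin(lπx/L) dx = 0 for j + l even and −4jlL²/(π²(j² − l²)²) for j + l odd, ∫x²·sin(jπx/L)·sin(lπx/L) dx = (−1)^(j+l)·4jlL³/(π²(j² − l²)²); higher powers the same way via product-to-sum and parts.
Normalization: ∫|Ψ|² dx = 2.8864.
⟨x⟩ = 2.2196 and ⟨x²⟩ = 5.9194.
(Δx)² = 5.9194 − (2.2196)² = 0.99267.

0.993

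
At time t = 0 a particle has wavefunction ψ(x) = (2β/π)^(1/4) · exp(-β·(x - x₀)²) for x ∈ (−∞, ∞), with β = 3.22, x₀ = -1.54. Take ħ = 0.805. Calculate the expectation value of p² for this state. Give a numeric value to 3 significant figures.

p² ψ = −ħ² d²ψ/dx²; ⟨p²⟩ = −ħ² ∫ ψ*·ψ'' dx.
Gaussian moments (u = x − x₀): ∫u^(2j)·e^(−2βu²) du = (2j−1)!!/(4β)^j · √(π/(2β)), odd powers integrate to 0; here √(π/(2β)) = 0.69844. Derivatives: d/dx e^(−βu²) = −2βu·e^(−βu²), d²/dx² e^(−βu²) = (4β²u² − 2β)·e^(−βu²).
⟨p²⟩ = 2.0866.

2.09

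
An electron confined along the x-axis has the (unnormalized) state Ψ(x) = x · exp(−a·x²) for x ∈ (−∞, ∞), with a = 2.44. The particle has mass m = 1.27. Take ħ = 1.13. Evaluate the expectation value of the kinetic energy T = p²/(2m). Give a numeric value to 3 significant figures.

3.68

T = −(ħ²/2m) d²/dx², so ⟨T⟩ = −(ħ²/2m) ∫ Ψ*·Ψ'' dx / ∫|Ψ|² dx; with m = 1.27.
Expand each integrand as polynomial × e^(−2ax²) and use ∫x^(2j)·e^(−2ax²) dx = (2j−1)!!/(4a)^j · √(π/(2a)), odd powers → 0; here √(π/(2a)) = 0.80235. Differentiate with the product rule, d/dx e^(−ax²) = −2ax·e^(−ax²).
State is unnormalized: ∫|Ψ|² dx = 0.082208, and ∫Ψ*·(−ħ²/2m · Ψ'') dx = 0.30252, so ⟨T⟩ = 0.30252 / 0.082208.
⟨T⟩ = 3.6799.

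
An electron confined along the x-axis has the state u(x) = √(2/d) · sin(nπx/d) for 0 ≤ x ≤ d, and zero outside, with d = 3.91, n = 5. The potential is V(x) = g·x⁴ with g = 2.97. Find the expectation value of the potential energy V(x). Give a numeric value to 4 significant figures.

136.0

⟨V⟩ = ∫ V(x)·|u|² dx.
With sin²θ = (1 − cos2θ)/2 on 0 ≤ x ≤ d: ∫sin²(nπx/d) dx = d/2, ∫x·sin²(nπx/d) dx = d²/4, ∫x²·sin²(nπx/d) dx = d³·(1/6 − 1/(4n²π²)); higher powers xᵏ the same way, integrating xᵏ·cos(2nπx/d) by parts.
⟨V⟩ = 136.04.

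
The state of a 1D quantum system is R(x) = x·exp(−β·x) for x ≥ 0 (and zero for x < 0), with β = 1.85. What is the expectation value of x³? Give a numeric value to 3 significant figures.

1.18

⟨x³⟩ = ∫ x³·|R|² dx / ∫|R|² dx (integrals over the domain).
Every integrand reduces to terms xʲ·e^(−2βx) on [0, ∞); use ∫₀^∞ xʲ·e^(−2βx) dx = j!/(2β)^(j+1).
State is unnormalized: ∫|R|² dx = 0.039484, and ∫R*·x³·R dx = 0.046770, so ⟨x³⟩ = 0.046770 / 0.039484.
⟨x³⟩ = 1.1845.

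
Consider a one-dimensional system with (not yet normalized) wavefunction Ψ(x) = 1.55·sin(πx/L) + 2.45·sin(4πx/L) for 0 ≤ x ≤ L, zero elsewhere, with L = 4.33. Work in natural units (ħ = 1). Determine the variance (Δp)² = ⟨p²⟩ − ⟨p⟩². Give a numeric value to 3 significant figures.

6.17

Compute ⟨p⟩ and ⟨p²⟩ separately; (Δp)² = ⟨p²⟩ − ⟨p⟩².
d²/dx² sin(jπx/L) = −(jπ/L)²·sin(jπx/L); on 0 ≤ x ≤ L, ∫sin²(jπx/L) dx = L/2 and ∫sin(jπx/L)·sin(lπx/L) dx = 0 for j ≠ l, so only diagonal terms survive in ∫|Ψ|² and ∫Ψ·Ψ″; ∫Ψ·Ψ′ dx = [Ψ²/2] between the walls = 0.
Normalization: ∫|Ψ|² dx = 18.197.
⟨p⟩ = 0.0000 and ⟨p²⟩ = 6.1655.
(Δp)² = 6.1655 − (0.0000)² = 6.1655.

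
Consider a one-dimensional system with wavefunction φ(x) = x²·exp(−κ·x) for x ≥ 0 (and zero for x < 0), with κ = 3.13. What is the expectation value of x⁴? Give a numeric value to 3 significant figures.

⟨x⁴⟩ = ∫ x⁴·|φ|² dx / ∫|φ|² dx (integrals over the domain).
Every integrand reduces to terms xʲ·e^(−2κx) on [0, ∞); use ∫₀^∞ xʲ·e^(−2κx) dx = j!/(2κ)^(j+1).
State is unnormalized: ∫|φ|² dx = 0.0024965, and ∫φ*·x⁴·φ dx = 0.0027312, so ⟨x⁴⟩ = 0.0027312 / 0.0024965.
⟨x⁴⟩ = 1.0940.

1.09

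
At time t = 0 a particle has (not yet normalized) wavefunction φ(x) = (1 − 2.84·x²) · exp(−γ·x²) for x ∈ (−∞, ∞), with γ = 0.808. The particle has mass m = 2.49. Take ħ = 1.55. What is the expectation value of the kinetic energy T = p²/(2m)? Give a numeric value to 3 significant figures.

T = −(ħ²/2m) d²/dx², so ⟨T⟩ = −(ħ²/2m) ∫ φ*·φ'' dx / ∫|φ|² dx; with m = 2.49.
Expand each integrand as polynomial × e^(−2γx²) and use ∫x^(2j)·e^(−2γx²) dx = (2j−1)!!/(4γ)^j · √(π/(2γ)), odd powers → 0; here √(π/(2γ)) = 1.3943. Differentiate with the product rule, d/dx e^(−γx²) = −2γx·e^(−γx²).
State is unnormalized: ∫|φ|² dx = 2.1737, and ∫φ*·(−ħ²/2m · φ'') dx = 4.4363, so ⟨T⟩ = 4.4363 / 2.1737.
⟨T⟩ = 2.0409.

2.04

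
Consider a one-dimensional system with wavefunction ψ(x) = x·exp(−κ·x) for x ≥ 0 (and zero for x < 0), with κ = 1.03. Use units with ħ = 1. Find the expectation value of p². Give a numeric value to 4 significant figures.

p² ψ = −ħ² d²ψ/dx²; ⟨p²⟩ = −ħ² ∫ ψ*·ψ'' dx / ∫|ψ|² dx.
Differentiate x·exp(−κ·x) with the product rule; every integrand then reduces to terms xʲ·e^(−2κx) on [0, ∞), with ∫₀^∞ xʲ·e^(−2κx) dx = j!/(2κ)^(j+1).
State is unnormalized: ∫|ψ|² dx = 0.22879, and ∫ψ*·(−ħ² ψ'') dx = 0.24272, so ⟨p²⟩ = 0.24272 / 0.22879.
⟨p²⟩ = 1.0609.

1.061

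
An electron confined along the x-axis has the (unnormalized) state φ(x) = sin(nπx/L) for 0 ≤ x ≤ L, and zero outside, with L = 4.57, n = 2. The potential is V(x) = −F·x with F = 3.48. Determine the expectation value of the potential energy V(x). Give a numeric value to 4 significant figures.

-7.952

⟨V⟩ = ∫ V(x)·|φ|² dx / ∫|φ|² dx.
With sin²θ = (1 − cos2θ)/2 on 0 ≤ x ≤ L: ∫sin²(nπx/L) dx = L/2, ∫x·sin²(nπx/L) dx = L²/4, ∫x²·sin²(nπx/L) dx = L³·(1/6 − 1/(4n²π²)); higher powers xᵏ the same way, integrating xᵏ·cos(2nπx/L) by parts.
State is unnormalized: ∫|φ|² dx = 2.2850, and ∫φ*·V(x)·φ dx = -18.170, so ⟨V⟩ = -18.170 / 2.2850.
⟨V⟩ = -7.9518.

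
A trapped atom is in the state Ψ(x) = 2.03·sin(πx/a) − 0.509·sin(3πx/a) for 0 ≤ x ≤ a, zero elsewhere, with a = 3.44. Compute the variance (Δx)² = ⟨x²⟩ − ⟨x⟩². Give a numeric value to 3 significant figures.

Compute ⟨x⟩ and ⟨x²⟩ separately, then (Δx)² = ⟨x²⟩ − ⟨x⟩².
On 0 ≤ x ≤ a (j ≠ l): ∫sin²(jπx/a) dx = a/2, ∫sin(jπx/a)·sin(lπx/a) dx = 0; diagonal moments ∫x·sin²(jπx/a) dx = a²/4, ∫x²·sin²(jπx/a) dx = a³·(1/6 − 1/(4j²π²)); cross terms ∫x·sin(jπx/a)·sin(lπx/a) dx = 0 for j + l even and −4jla²/(π²(j² − l²)²) for j + l odd, ∫x²·sin(jπx/a)·sin(lπx/a) dx = (−1)^(j+l)·4jla³/(π²(j² − l²)²); higher powers the same way via product-to-sum and parts.
Normalization: ∫|Ψ|² dx = 7.5336.
⟨x⟩ = 1.7200 and ⟨x²⟩ = 3.1644.
(Δx)² = 3.1644 − (1.7200)² = 0.20602.

0.206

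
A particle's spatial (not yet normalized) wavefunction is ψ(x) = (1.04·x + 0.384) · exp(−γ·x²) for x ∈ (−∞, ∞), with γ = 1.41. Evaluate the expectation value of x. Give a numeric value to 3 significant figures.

0.417

⟨x⟩ = ∫ x·|ψ|² dx / ∫|ψ|² dx (integrals over the domain).
Expand each integrand as polynomial × e^(−2γx²) and use ∫x^(2j)·e^(−2γx²) dx = (2j−1)!!/(4γ)^j · √(π/(2γ)), odd powers → 0; here √(π/(2γ)) = 1.0555.
State is unnormalized: ∫|ψ|² dx = 0.35805, and ∫ψ*·x·ψ dx = 0.14947, so ⟨x⟩ = 0.14947 / 0.35805.
⟨x⟩ = 0.41747.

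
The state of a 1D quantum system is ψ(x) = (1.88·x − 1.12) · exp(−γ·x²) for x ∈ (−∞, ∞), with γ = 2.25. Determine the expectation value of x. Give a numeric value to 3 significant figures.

⟨x⟩ = ∫ x·|ψ|² dx / ∫|ψ|² dx (integrals over the domain).
Expand each integrand as polynomial × e^(−2γx²) and use ∫x^(2j)·e^(−2γx²) dx = (2j−1)!!/(4γ)^j · √(π/(2γ)), odd powers → 0; here √(π/(2γ)) = 0.83554.
State is unnormalized: ∫|ψ|² dx = 1.3762, and ∫ψ*·x·ψ dx = -0.39096, so ⟨x⟩ = -0.39096 / 1.3762.
⟨x⟩ = -0.28408.

-0.284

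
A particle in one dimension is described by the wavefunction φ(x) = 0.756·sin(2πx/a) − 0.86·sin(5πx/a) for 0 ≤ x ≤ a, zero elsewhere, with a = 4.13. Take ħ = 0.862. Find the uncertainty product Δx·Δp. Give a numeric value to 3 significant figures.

Δx = √(⟨x²⟩−⟨x⟩²), Δp = √(⟨p²⟩−⟨p⟩²).
On 0 ≤ x ≤ a (j ≠ l): ∫sin²(jπx/a) dx = a/2, ∫sin(jπx/a)·sin(lπx/a) dx = 0; diagonal moments ∫x·sin²(jπx/a) dx = a²/4, ∫x²·sin²(jπx/a) dx = a³·(1/6 − 1/(4j²π²)); cross terms ∫x·sin(jπx/a)·sin(lπx/a) dx = 0 for j + l even and −4jla²/(π²(j² − l²)²) for j + l odd, ∫x²·sin(jπx/a)·sin(lπx/a) dx = (−1)^(j+l)·4jla³/(π²(j² − l²)²); higher powers the same way via product-to-sum and parts. d²/dx² sin(jπx/a) = −(jπ/a)²·sin(jπx/a); on 0 ≤ x ≤ a, ∫sin²(jπx/a) dx = a/2 and ∫sin(jπx/a)·sin(lπx/a) dx = 0 for j ≠ l, so only diagonal terms survive in ∫|φ|² and ∫φ·φ″; ∫φ·φ′ dx = [φ²/2] between the walls = 0.
Normalization: ∫|φ|² dx = 2.7075.
⟨x⟩ = 2.1403, ⟨x²⟩ = 5.8829 ⇒ Δx = 1.1411.
⟨p⟩ = 0.0000, ⟨p²⟩ = 6.8129 ⇒ Δp = 2.6102.
Δx·Δp = 2.9784.

2.98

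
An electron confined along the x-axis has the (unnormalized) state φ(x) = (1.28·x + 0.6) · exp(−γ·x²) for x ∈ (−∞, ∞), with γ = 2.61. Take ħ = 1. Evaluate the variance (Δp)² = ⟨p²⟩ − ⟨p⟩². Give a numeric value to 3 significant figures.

4.19

Compute ⟨p⟩ and ⟨p²⟩ separately; (Δp)² = ⟨p²⟩ − ⟨p⟩².
Expand each integrand as polynomial × e^(−2γx²) and use ∫x^(2j)·e^(−2γx²) dx = (2j−1)!!/(4γ)^j · √(π/(2γ)), odd powers → 0; here √(π/(2γ)) = 0.77578. Differentiate with the product rule, d/dx e^(−γx²) = −2γx·e^(−γx²).
Normalization: ∫|φ|² dx = 0.40103.
⟨p⟩ = 0.0000 and ⟨p²⟩ = 4.1947.
(Δp)² = 4.1947 − (0.0000)² = 4.1947.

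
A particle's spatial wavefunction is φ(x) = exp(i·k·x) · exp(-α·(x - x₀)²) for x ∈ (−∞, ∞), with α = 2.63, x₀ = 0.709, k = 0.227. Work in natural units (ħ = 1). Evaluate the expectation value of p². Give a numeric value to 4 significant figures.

2.682

p² φ = −ħ² d²φ/dx²; ⟨p²⟩ = −ħ² ∫ φ*·φ'' dx / ∫|φ|² dx.
Gaussian moments (u = x − x₀): ∫u^(2j)·e^(−2αu²) du = (2j−1)!!/(4α)^j · √(π/(2α)), odd powers integrate to 0; here √(π/(2α)) = 0.77283. Derivatives: φ′ = (ik − 2αu)·φ, φ″ = ((ik − 2αu)² − 2α)·φ; the odd-in-u pieces drop out.
State is unnormalized: ∫|φ|² dx = 0.77283, and ∫φ*·(−ħ² φ'') dx = 2.0724, so ⟨p²⟩ = 2.0724 / 0.77283.
⟨p²⟩ = 2.6815.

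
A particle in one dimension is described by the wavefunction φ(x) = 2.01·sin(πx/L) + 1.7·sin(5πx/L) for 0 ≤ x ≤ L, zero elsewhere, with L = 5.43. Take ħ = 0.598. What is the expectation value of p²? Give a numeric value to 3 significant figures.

1.32

p² φ = −ħ² d²φ/dx²; ⟨p²⟩ = −ħ² ∫ φ*·φ'' dx / ∫|φ|² dx.
d²/dx² sin(jπx/L) = −(jπ/L)²·sin(jπx/L); on 0 ≤ x ≤ L, ∫sin²(jπx/L) dx = L/2 and ∫sin(jπx/L)·sin(lπx/L) dx = 0 for j ≠ l, so only diagonal terms survive in ∫|φ|² and ∫φ·φ″; ∫φ·φ′ dx = [φ²/2] between the walls = 0.
State is unnormalized: ∫|φ|² dx = 18.815, and ∫φ*·(−ħ² φ'') dx = 24.794, so ⟨p²⟩ = 24.794 / 18.815.
⟨p²⟩ = 1.3177.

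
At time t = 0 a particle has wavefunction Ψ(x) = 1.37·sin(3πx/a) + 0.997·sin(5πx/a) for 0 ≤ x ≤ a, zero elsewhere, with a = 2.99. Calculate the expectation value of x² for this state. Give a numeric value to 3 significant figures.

⟨x²⟩ = ∫ x²·|Ψ|² dx / ∫|Ψ|² dx (integrals over the domain).
On 0 ≤ x ≤ a (j ≠ l): ∫sin²(jπx/a) dx = a/2, ∫sin(jπx/a)·sin(lπx/a) dx = 0; diagonal moments ∫x·sin²(jπx/a) dx = a²/4, ∫x²·sin²(jπx/a) dx = a³·(1/6 − 1/(4j²π²)); cross terms ∫x·sin(jπx/a)·sin(lπx/a) dx = 0 for j + l even and −4jla²/(π²(j² − l²)²) for j + l odd, ∫x²·sin(jπx/a)·sin(lπx/a) dx = (−1)^(j+l)·4jla³/(π²(j² − l²)²); higher powers the same way via product-to-sum and parts.
State is unnormalized: ∫|Ψ|² dx = 4.2920, and ∫Ψ*·x²·Ψ dx = 14.356, so ⟨x²⟩ = 14.356 / 4.2920.
⟨x²⟩ = 3.3449.

3.34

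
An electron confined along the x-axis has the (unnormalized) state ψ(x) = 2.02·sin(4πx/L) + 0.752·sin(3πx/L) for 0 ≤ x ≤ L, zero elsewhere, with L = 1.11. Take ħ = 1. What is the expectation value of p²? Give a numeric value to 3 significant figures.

p² ψ = −ħ² d²ψ/dx²; ⟨p²⟩ = −ħ² ∫ ψ*·ψ'' dx / ∫|ψ|² dx.
d²/dx² sin(jπx/L) = −(jπ/L)²·sin(jπx/L); on 0 ≤ x ≤ L, ∫sin²(jπx/L) dx = L/2 and ∫sin(jπx/L)·sin(lπx/L) dx = 0 for j ≠ l, so only diagonal terms survive in ∫|ψ|² and ∫ψ·ψ″; ∫ψ·ψ′ dx = [ψ²/2] between the walls = 0.
State is unnormalized: ∫|ψ|² dx = 2.5785, and ∫ψ*·(−ħ² ψ'') dx = 312.88, so ⟨p²⟩ = 312.88 / 2.5785.
⟨p²⟩ = 121.34.

121.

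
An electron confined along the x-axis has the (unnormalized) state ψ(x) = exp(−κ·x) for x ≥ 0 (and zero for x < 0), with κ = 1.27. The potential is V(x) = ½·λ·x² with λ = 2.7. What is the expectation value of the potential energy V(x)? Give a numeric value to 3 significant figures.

⟨V⟩ = ∫ V(x)·|ψ|² dx / ∫|ψ|² dx.
Every integrand reduces to terms xʲ·e^(−2κx) on [0, ∞); use ∫₀^∞ xʲ·e^(−2κx) dx = j!/(2κ)^(j+1).
State is unnormalized: ∫|ψ|² dx = 0.39370, and ∫ψ*·V(x)·ψ dx = 0.16476, so ⟨V⟩ = 0.16476 / 0.39370.
⟨V⟩ = 0.41850.

0.419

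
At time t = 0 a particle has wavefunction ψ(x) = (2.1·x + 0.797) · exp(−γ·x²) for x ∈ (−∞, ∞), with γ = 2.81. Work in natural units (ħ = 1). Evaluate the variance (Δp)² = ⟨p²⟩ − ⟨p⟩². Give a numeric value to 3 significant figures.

Compute ⟨p⟩ and ⟨p²⟩ separately; (Δp)² = ⟨p²⟩ − ⟨p⟩².
Expand each integrand as polynomial × e^(−2γx²) and use ∫x^(2j)·e^(−2γx²) dx = (2j−1)!!/(4γ)^j · √(π/(2γ)), odd powers → 0; here √(π/(2γ)) = 0.74766. Differentiate with the product rule, d/dx e^(−γx²) = −2γx·e^(−γx²).
Normalization: ∫|ψ|² dx = 0.76827.
⟨p⟩ = 0.0000 and ⟨p²⟩ = 4.9559.
(Δp)² = 4.9559 − (0.0000)² = 4.9559.

4.96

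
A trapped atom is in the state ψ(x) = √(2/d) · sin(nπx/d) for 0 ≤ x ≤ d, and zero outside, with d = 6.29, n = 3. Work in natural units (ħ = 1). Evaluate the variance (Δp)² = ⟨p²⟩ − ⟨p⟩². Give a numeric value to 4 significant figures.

Compute ⟨p⟩ and ⟨p²⟩ separately; (Δp)² = ⟨p²⟩ − ⟨p⟩².
d/dx sin(nπx/d) = (nπ/d)·cos(nπx/d) and d²/dx² sin(nπx/d) = −(nπ/d)²·sin(nπx/d); on 0 ≤ x ≤ d, ∫sin²(nπx/d) dx = d/2 and ∫sin(nπx/d)·cos(nπx/d) dx = 0.
⟨p⟩ = 0.0000 and ⟨p²⟩ = 2.2451.
(Δp)² = 2.2451 − (0.0000)² = 2.2451.

2.245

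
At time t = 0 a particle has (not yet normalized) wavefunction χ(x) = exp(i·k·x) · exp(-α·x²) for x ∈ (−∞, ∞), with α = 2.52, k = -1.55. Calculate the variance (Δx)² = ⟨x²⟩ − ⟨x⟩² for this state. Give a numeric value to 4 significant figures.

Compute ⟨x⟩ and ⟨x²⟩ separately, then (Δx)² = ⟨x²⟩ − ⟨x⟩².
Gaussian moments: ∫x^(2j)·e^(−2αx²) dx = (2j−1)!!/(4α)^j · √(π/(2α)), odd powers integrate to 0; here √(π/(2α)) = 0.78951.
Normalization: ∫|χ|² dx = 0.78951.
⟨x⟩ = 0.0000 and ⟨x²⟩ = 0.099206.
(Δx)² = 0.099206 − (0.0000)² = 0.099206.

0.09921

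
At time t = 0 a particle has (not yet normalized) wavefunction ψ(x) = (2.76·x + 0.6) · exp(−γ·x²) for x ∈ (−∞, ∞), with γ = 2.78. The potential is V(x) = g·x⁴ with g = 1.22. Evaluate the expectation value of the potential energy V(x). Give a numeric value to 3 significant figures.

⟨V⟩ = ∫ V(x)·|ψ|² dx / ∫|ψ|² dx.
Expand each integrand as polynomial × e^(−2γx²) and use ∫x^(2j)·e^(−2γx²) dx = (2j−1)!!/(4γ)^j · √(π/(2γ)), odd powers → 0; here √(π/(2γ)) = 0.75169.
State is unnormalized: ∫|ψ|² dx = 0.78554, and ∫ψ*·V(x)·ψ dx = 0.084216, so ⟨V⟩ = 0.084216 / 0.78554.
⟨V⟩ = 0.10721.

0.107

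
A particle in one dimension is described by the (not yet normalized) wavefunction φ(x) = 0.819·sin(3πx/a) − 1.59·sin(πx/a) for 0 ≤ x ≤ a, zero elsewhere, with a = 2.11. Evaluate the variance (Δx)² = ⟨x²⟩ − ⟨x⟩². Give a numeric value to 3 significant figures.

Compute ⟨x⟩ and ⟨x²⟩ separately, then (Δx)² = ⟨x²⟩ − ⟨x⟩².
On 0 ≤ x ≤ a (j ≠ l): ∫sin²(jπx/a) dx = a/2, ∫sin(jπx/a)·sin(lπx/a) dx = 0; diagonal moments ∫x·sin²(jπx/a) dx = a²/4, ∫x²·sin²(jπx/a) dx = a³·(1/6 − 1/(4j²π²)); cross terms ∫x·sin(jπx/a)·sin(lπx/a) dx = 0 for j + l even and −4jla²/(π²(j² − l²)²) for j + l odd, ∫x²·sin(jπx/a)·sin(lπx/a) dx = (−1)^(j+l)·4jla³/(π²(j² − l²)²); higher powers the same way via product-to-sum and parts.
Normalization: ∫|φ|² dx = 3.3748.
⟨x⟩ = 1.0550 and ⟨x²⟩ = 1.1628.
(Δx)² = 1.1628 − (1.0550)² = 0.049777.

0.0498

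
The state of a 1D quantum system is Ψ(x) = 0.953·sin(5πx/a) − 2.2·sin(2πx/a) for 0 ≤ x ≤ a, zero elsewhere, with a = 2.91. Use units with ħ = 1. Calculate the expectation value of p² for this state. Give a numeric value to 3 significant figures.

p² Ψ = −ħ² d²Ψ/dx²; ⟨p²⟩ = −ħ² ∫ Ψ*·Ψ'' dx / ∫|Ψ|² dx.
d²/dx² sin(jπx/a) = −(jπ/a)²·sin(jπx/a); on 0 ≤ x ≤ a, ∫sin²(jπx/a) dx = a/2 and ∫sin(jπx/a)·sin(lπx/a) dx = 0 for j ≠ l, so only diagonal terms survive in ∫|Ψ|² and ∫Ψ·Ψ″; ∫Ψ·Ψ′ dx = [Ψ²/2] between the walls = 0.
State is unnormalized: ∫|Ψ|² dx = 8.3636, and ∫Ψ*·(−ħ² Ψ'') dx = 71.335, so ⟨p²⟩ = 71.335 / 8.3636.
⟨p²⟩ = 8.5291.

8.53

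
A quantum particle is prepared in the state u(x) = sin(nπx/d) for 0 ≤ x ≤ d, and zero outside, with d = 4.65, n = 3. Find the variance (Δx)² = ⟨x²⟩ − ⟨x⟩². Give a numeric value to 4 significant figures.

1.680

Compute ⟨x⟩ and ⟨x²⟩ separately, then (Δx)² = ⟨x²⟩ − ⟨x⟩².
With sin²θ = (1 − cos2θ)/2 on 0 ≤ x ≤ d: ∫sin²(nπx/d) dx = d/2, ∫x·sin²(nπx/d) dx = d²/4, ∫x²·sin²(nπx/d) dx = d³·(1/6 − 1/(4n²π²)); higher powers xᵏ the same way, integrating xᵏ·cos(2nπx/d) by parts.
Normalization: ∫|u|² dx = 2.3250.
⟨x⟩ = 2.3250 and ⟨x²⟩ = 7.0858.
(Δx)² = 7.0858 − (2.3250)² = 1.6802.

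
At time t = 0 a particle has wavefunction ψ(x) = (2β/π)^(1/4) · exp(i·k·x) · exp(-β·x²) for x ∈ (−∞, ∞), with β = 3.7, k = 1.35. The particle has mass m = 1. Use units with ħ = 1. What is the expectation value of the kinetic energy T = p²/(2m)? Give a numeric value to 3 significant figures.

2.76

T = −(ħ²/2m) d²/dx², so ⟨T⟩ = −(ħ²/2m) ∫ ψ*·ψ'' dx; with m = 1.
Gaussian moments: ∫x^(2j)·e^(−2βx²) dx = (2j−1)!!/(4β)^j · √(π/(2β)), odd powers integrate to 0; here √(π/(2β)) = 0.65157. Derivatives: ψ′ = (ik − 2βx)·ψ, ψ″ = ((ik − 2βx)² − 2β)·ψ; the odd-in-x pieces drop out.
⟨T⟩ = 2.7613.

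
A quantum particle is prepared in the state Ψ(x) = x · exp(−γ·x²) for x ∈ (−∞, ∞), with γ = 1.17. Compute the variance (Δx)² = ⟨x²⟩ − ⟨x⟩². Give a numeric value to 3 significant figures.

Compute ⟨x⟩ and ⟨x²⟩ separately, then (Δx)² = ⟨x²⟩ − ⟨x⟩².
Expand each integrand as polynomial × e^(−2γx²) and use ∫x^(2j)·e^(−2γx²) dx = (2j−1)!!/(4γ)^j · √(π/(2γ)), odd powers → 0; here √(π/(2γ)) = 1.1587.
Normalization: ∫|Ψ|² dx = 0.24758.
⟨x⟩ = 0.0000 and ⟨x²⟩ = 0.64103.
(Δx)² = 0.64103 − (0.0000)² = 0.64103.

0.641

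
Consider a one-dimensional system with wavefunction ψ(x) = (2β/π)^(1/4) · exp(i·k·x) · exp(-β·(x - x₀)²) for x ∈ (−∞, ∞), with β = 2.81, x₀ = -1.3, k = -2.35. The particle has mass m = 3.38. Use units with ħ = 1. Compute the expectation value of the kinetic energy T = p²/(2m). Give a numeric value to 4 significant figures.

1.233

T = −(ħ²/2m) d²/dx², so ⟨T⟩ = −(ħ²/2m) ∫ ψ*·ψ'' dx; with m = 3.38.
Gaussian moments (u = x − x₀): ∫u^(2j)·e^(−2βu²) du = (2j−1)!!/(4β)^j · √(π/(2β)), odd powers integrate to 0; here √(π/(2β)) = 0.74766. Derivatives: ψ′ = (ik − 2βu)·ψ, ψ″ = ((ik − 2βu)² − 2β)·ψ; the odd-in-u pieces drop out.
⟨T⟩ = 1.2326.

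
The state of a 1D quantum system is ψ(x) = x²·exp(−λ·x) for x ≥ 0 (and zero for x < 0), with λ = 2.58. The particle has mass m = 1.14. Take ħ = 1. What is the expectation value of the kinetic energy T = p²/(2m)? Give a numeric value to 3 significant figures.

T = −(ħ²/2m) d²/dx², so ⟨T⟩ = −(ħ²/2m) ∫ ψ*·ψ'' dx / ∫|ψ|² dx; with m = 1.14.
Differentiate x²·exp(−λ·x) with the product rule; every integrand then reduces to terms xʲ·e^(−2λx) on [0, ∞), with ∫₀^∞ xʲ·e^(−2λx) dx = j!/(2λ)^(j+1).
State is unnormalized: ∫|ψ|² dx = 0.0065609, and ∫ψ*·(−ħ²/2m · ψ'') dx = 0.0063848, so ⟨T⟩ = 0.0063848 / 0.0065609.
⟨T⟩ = 0.97316.

0.973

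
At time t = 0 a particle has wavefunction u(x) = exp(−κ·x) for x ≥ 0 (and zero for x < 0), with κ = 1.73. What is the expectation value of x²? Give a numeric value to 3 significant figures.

0.167

⟨x²⟩ = ∫ x²·|u|² dx / ∫|u|² dx (integrals over the domain).
Every integrand reduces to terms xʲ·e^(−2κx) on [0, ∞); use ∫₀^∞ xʲ·e^(−2κx) dx = j!/(2κ)^(j+1).
State is unnormalized: ∫|u|² dx = 0.28902, and ∫u*·x²·u dx = 0.048284, so ⟨x²⟩ = 0.048284 / 0.28902.
⟨x²⟩ = 0.16706.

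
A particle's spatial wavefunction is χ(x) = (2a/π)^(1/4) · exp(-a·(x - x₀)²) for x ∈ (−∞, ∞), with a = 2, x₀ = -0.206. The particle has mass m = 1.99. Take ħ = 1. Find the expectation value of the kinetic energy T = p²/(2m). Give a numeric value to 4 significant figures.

0.5025

T = −(ħ²/2m) d²/dx², so ⟨T⟩ = −(ħ²/2m) ∫ χ*·χ'' dx; with m = 1.99.
Gaussian moments (u = x − x₀): ∫u^(2j)·e^(−2au²) du = (2j−1)!!/(4a)^j · √(π/(2a)), odd powers integrate to 0; here √(π/(2a)) = 0.88623. Derivatives: d/dx e^(−au²) = −2au·e^(−au²), d²/dx² e^(−au²) = (4a²u² − 2a)·e^(−au²).
⟨T⟩ = 0.50251.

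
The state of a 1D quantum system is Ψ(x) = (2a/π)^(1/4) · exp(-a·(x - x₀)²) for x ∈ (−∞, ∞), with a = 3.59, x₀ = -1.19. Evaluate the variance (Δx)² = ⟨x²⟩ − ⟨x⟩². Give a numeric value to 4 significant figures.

0.06964

Compute ⟨x⟩ and ⟨x²⟩ separately, then (Δx)² = ⟨x²⟩ − ⟨x⟩².
Gaussian moments (u = x − x₀): ∫u^(2j)·e^(−2au²) du = (2j−1)!!/(4a)^j · √(π/(2a)), odd powers integrate to 0; here √(π/(2a)) = 0.66147.
⟨x⟩ = -1.1900 and ⟨x²⟩ = 1.4857.
(Δx)² = 1.4857 − (-1.1900)² = 0.069638.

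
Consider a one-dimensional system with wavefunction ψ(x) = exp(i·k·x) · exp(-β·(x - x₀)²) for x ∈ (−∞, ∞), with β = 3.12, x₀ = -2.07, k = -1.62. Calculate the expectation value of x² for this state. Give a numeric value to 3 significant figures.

⟨x²⟩ = ∫ x²·|ψ|² dx / ∫|ψ|² dx (integrals over the domain).
Gaussian moments (u = x − x₀): ∫u^(2j)·e^(−2βu²) du = (2j−1)!!/(4β)^j · √(π/(2β)), odd powers integrate to 0; here √(π/(2β)) = 0.70955.
State is unnormalized: ∫|ψ|² dx = 0.70955, and ∫ψ*·x²·ψ dx = 3.0972, so ⟨x²⟩ = 3.0972 / 0.70955.
⟨x²⟩ = 4.3650.

4.37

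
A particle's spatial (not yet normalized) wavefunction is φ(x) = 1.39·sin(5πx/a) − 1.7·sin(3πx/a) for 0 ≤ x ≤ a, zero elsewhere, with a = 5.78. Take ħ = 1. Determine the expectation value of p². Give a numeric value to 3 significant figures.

p² φ = −ħ² d²φ/dx²; ⟨p²⟩ = −ħ² ∫ φ*·φ'' dx / ∫|φ|² dx.
d²/dx² sin(jπx/a) = −(jπ/a)²·sin(jπx/a); on 0 ≤ x ≤ a, ∫sin²(jπx/a) dx = a/2 and ∫sin(jπx/a)·sin(lπx/a) dx = 0 for j ≠ l, so only diagonal terms survive in ∫|φ|² and ∫φ·φ″; ∫φ·φ′ dx = [φ²/2] between the walls = 0.
State is unnormalized: ∫|φ|² dx = 13.936, and ∫φ*·(−ħ² φ'') dx = 63.446, so ⟨p²⟩ = 63.446 / 13.936.
⟨p²⟩ = 4.5527.

4.55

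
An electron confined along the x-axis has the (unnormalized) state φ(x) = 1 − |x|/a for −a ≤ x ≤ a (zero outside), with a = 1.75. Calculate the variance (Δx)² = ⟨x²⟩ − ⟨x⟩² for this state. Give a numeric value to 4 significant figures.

Compute ⟨x⟩ and ⟨x²⟩ separately, then (Δx)² = ⟨x²⟩ − ⟨x⟩².
φ is even, so ∫ over [−a, a] = 2∫₀ᵃ with φ = 1 − x/a there: ∫₀ᵃ (1 − x/a)² dx = a/3, ∫₀ᵃ x²(1 − x/a)² dx = a³/30, ∫₀ᵃ x⁴(1 − x/a)² dx = a⁵/105.
Normalization: ∫|φ|² dx = 1.1667.
⟨x⟩ = 0.0000 and ⟨x²⟩ = 0.30625.
(Δx)² = 0.30625 − (0.0000)² = 0.30625.

0.3063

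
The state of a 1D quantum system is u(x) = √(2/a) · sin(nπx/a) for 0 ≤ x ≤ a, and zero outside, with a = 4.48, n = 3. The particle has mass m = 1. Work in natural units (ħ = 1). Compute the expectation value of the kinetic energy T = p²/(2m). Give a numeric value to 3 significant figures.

T = −(ħ²/2m) d²/dx², so ⟨T⟩ = −(ħ²/2m) ∫ u*·u'' dx; with m = 1.
d/dx sin(nπx/a) = (nπ/a)·cos(nπx/a) and d²/dx² sin(nπx/a) = −(nπ/a)²·sin(nπx/a); on 0 ≤ x ≤ a, ∫sin²(nπx/a) dx = a/2 and ∫sin(nπx/a)·cos(nπx/a) dx = 0.
⟨T⟩ = 2.2129.

2.21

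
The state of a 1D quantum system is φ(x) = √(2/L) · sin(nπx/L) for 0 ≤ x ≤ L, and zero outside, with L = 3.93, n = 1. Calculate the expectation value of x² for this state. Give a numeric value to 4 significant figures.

4.366

⟨x²⟩ = ∫ x²·|φ|² dx (integrals over the domain).
With sin²θ = (1 − cos2θ)/2 on 0 ≤ x ≤ L: ∫sin²(nπx/L) dx = L/2, ∫x·sin²(nπx/L) dx = L²/4, ∫x²·sin²(nπx/L) dx = L³·(1/6 − 1/(4n²π²)); higher powers xᵏ the same way, integrating xᵏ·cos(2nπx/L) by parts.
⟨x²⟩ = 4.3659.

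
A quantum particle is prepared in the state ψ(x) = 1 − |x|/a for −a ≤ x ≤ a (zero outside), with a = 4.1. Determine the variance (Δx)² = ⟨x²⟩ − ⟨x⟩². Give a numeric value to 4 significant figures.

1.681

Compute ⟨x⟩ and ⟨x²⟩ separately, then (Δx)² = ⟨x²⟩ − ⟨x⟩².
ψ is even, so ∫ over [−a, a] = 2∫₀ᵃ with ψ = 1 − x/a there: ∫₀ᵃ (1 − x/a)² dx = a/3, ∫₀ᵃ x²(1 − x/a)² dx = a³/30, ∫₀ᵃ x⁴(1 − x/a)² dx = a⁵/105.
Normalization: ∫|ψ|² dx = 2.7333.
⟨x⟩ = 0.0000 and ⟨x²⟩ = 1.6810.
(Δx)² = 1.6810 − (0.0000)² = 1.6810.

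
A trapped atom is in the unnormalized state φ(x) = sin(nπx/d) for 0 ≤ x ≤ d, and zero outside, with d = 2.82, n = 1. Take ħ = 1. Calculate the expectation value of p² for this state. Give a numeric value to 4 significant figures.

p² φ = −ħ² d²φ/dx²; ⟨p²⟩ = −ħ² ∫ φ*·φ'' dx / ∫|φ|² dx.
d/dx sin(nπx/d) = (nπ/d)·cos(nπx/d) and d²/dx² sin(nπx/d) = −(nπ/d)²·sin(nπx/d); on 0 ≤ x ≤ d, ∫sin²(nπx/d) dx = d/2 and ∫sin(nπx/d)·cos(nπx/d) dx = 0.
State is unnormalized: ∫|φ|² dx = 1.4100, and ∫φ*·(−ħ² φ'') dx = 1.7499, so ⟨p²⟩ = 1.7499 / 1.4100.
⟨p²⟩ = 1.2411.

1.241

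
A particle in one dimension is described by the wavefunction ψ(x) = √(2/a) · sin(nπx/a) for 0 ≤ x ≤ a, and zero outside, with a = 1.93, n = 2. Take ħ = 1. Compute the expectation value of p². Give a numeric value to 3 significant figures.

10.6

p² ψ = −ħ² d²ψ/dx²; ⟨p²⟩ = −ħ² ∫ ψ*·ψ'' dx.
d/dx sin(nπx/a) = (nπ/a)·cos(nπx/a) and d²/dx² sin(nπx/a) = −(nπ/a)²·sin(nπx/a); on 0 ≤ x ≤ a, ∫sin²(nπx/a) dx = a/2 and ∫sin(nπx/a)·cos(nπx/a) dx = 0.
⟨p²⟩ = 10.599.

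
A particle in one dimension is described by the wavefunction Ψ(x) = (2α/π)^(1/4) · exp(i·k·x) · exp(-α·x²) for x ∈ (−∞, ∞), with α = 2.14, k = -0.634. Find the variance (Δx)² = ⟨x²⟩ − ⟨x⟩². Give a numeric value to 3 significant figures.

0.117

Compute ⟨x⟩ and ⟨x²⟩ separately, then (Δx)² = ⟨x²⟩ − ⟨x⟩².
Gaussian moments: ∫x^(2j)·e^(−2αx²) dx = (2j−1)!!/(4α)^j · √(π/(2α)), odd powers integrate to 0; here √(π/(2α)) = 0.85675.
⟨x⟩ = 0.0000 and ⟨x²⟩ = 0.11682.
(Δx)² = 0.11682 − (0.0000)² = 0.11682.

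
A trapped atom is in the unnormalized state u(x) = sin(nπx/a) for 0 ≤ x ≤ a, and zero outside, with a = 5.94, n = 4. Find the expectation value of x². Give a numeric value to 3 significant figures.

11.6

⟨x²⟩ = ∫ x²·|u|² dx / ∫|u|² dx (integrals over the domain).
With sin²θ = (1 − cos2θ)/2 on 0 ≤ x ≤ a: ∫sin²(nπx/a) dx = a/2, ∫x·sin²(nπx/a) dx = a²/4, ∫x²·sin²(nπx/a) dx = a³·(1/6 − 1/(4n²π²)); higher powers xᵏ the same way, integrating xᵏ·cos(2nπx/a) by parts.
State is unnormalized: ∫|u|² dx = 2.9700, and ∫u*·x²·u dx = 34.599, so ⟨x²⟩ = 34.599 / 2.9700.
⟨x²⟩ = 11.649.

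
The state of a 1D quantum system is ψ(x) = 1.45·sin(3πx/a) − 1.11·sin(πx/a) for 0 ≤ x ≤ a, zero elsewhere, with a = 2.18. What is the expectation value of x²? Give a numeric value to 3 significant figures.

⟨x²⟩ = ∫ x²·|ψ|² dx / ∫|ψ|² dx (integrals over the domain).
On 0 ≤ x ≤ a (j ≠ l): ∫sin²(jπx/a) dx = a/2, ∫sin(jπx/a)·sin(lπx/a) dx = 0; diagonal moments ∫x·sin²(jπx/a) dx = a²/4, ∫x²·sin²(jπx/a) dx = a³·(1/6 − 1/(4j²π²)); cross terms ∫x·sin(jπx/a)·sin(lπx/a) dx = 0 for j + l even and −4jla²/(π²(j² − l²)²) for j + l odd, ∫x²·sin(jπx/a)·sin(lπx/a) dx = (−1)^(j+l)·4jla³/(π²(j² − l²)²); higher powers the same way via product-to-sum and parts.
State is unnormalized: ∫|ψ|² dx = 3.6347, and ∫ψ*·x²·ψ dx = 4.7397, so ⟨x²⟩ = 4.7397 / 3.6347.
⟨x²⟩ = 1.3040.

1.30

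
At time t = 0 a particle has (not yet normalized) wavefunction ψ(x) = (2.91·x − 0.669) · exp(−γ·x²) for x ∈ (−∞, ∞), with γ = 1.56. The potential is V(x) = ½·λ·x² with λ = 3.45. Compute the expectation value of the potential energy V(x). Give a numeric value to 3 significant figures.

0.692

⟨V⟩ = ∫ V(x)·|ψ|² dx / ∫|ψ|² dx.
Expand each integrand as polynomial × e^(−2γx²) and use ∫x^(2j)·e^(−2γx²) dx = (2j−1)!!/(4γ)^j · √(π/(2γ)), odd powers → 0; here √(π/(2γ)) = 1.0035.
State is unnormalized: ∫|ψ|² dx = 1.8109, and ∫ψ*·V(x)·ψ dx = 1.2535, so ⟨V⟩ = 1.2535 / 1.8109.
⟨V⟩ = 0.69221.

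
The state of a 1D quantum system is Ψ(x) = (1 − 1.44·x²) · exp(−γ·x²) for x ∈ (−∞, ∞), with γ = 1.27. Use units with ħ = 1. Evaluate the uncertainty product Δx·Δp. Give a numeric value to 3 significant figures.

Δx = √(⟨x²⟩−⟨x⟩²), Δp = √(⟨p²⟩−⟨p⟩²).
Expand each integrand as polynomial × e^(−2γx²) and use ∫x^(2j)·e^(−2γx²) dx = (2j−1)!!/(4γ)^j · √(π/(2γ)), odd powers → 0; here √(π/(2γ)) = 1.1121. Differentiate with the product rule, d/dx e^(−γx²) = −2γx·e^(−γx²).
Normalization: ∫|Ψ|² dx = 0.74972.
⟨x⟩ = 0.0000, ⟨x²⟩ = 0.14732 ⇒ Δx = 0.38382.
⟨p⟩ = 0.0000, ⟨p²⟩ = 4.0116 ⇒ Δp = 2.0029.
Δx·Δp = 0.76875.

0.769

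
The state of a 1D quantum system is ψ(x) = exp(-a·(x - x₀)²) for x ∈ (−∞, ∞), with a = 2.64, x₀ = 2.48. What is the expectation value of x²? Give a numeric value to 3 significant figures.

⟨x²⟩ = ∫ x²·|ψ|² dx / ∫|ψ|² dx (integrals over the domain).
Gaussian moments (u = x − x₀): ∫u^(2j)·e^(−2au²) du = (2j−1)!!/(4a)^j · √(π/(2a)), odd powers integrate to 0; here √(π/(2a)) = 0.77136.
State is unnormalized: ∫|ψ|² dx = 0.77136, and ∫ψ*·x²·ψ dx = 4.8172, so ⟨x²⟩ = 4.8172 / 0.77136.
⟨x²⟩ = 6.2451.

6.25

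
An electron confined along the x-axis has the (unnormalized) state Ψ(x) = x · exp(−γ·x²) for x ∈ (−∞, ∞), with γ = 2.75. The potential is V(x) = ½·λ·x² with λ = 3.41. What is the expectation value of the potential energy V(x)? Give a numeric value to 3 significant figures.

0.465

⟨V⟩ = ∫ V(x)·|Ψ|² dx / ∫|Ψ|² dx.
Expand each integrand as polynomial × e^(−2γx²) and use ∫x^(2j)·e^(−2γx²) dx = (2j−1)!!/(4γ)^j · √(π/(2γ)), odd powers → 0; here √(π/(2γ)) = 0.75578.
State is unnormalized: ∫|Ψ|² dx = 0.068707, and ∫Ψ*·V(x)·Ψ dx = 0.031949, so ⟨V⟩ = 0.031949 / 0.068707.
⟨V⟩ = 0.46500.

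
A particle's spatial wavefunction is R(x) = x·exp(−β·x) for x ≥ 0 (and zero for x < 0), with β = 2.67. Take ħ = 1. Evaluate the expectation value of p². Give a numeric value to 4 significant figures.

p² R = −ħ² d²R/dx²; ⟨p²⟩ = −ħ² ∫ R*·R'' dx / ∫|R|² dx.
Differentiate x·exp(−β·x) with the product rule; every integrand then reduces to terms xʲ·e^(−2βx) on [0, ∞), with ∫₀^∞ xʲ·e^(−2βx) dx = j!/(2β)^(j+1).
State is unnormalized: ∫|R|² dx = 0.013134, and ∫R*·(−ħ² R'') dx = 0.093633, so ⟨p²⟩ = 0.093633 / 0.013134.
⟨p²⟩ = 7.1289.

7.129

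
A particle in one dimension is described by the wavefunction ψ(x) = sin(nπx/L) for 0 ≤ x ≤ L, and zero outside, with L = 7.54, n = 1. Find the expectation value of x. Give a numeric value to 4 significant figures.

3.770

⟨x⟩ = ∫ x·|ψ|² dx / ∫|ψ|² dx (integrals over the domain).
With sin²θ = (1 − cos2θ)/2 on 0 ≤ x ≤ L: ∫sin²(nπx/L) dx = L/2, ∫x·sin²(nπx/L) dx = L²/4, ∫x²·sin²(nπx/L) dx = L³·(1/6 − 1/(4n²π²)); higher powers xᵏ the same way, integrating xᵏ·cos(2nπx/L) by parts.
State is unnormalized: ∫|ψ|² dx = 3.7700, and ∫ψ*·x·ψ dx = 14.213, so ⟨x⟩ = 14.213 / 3.7700.
⟨x⟩ = 3.7700.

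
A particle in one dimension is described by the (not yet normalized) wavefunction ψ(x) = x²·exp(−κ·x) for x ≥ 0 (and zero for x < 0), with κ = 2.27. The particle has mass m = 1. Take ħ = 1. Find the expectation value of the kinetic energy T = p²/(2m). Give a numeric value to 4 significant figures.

T = −(ħ²/2m) d²/dx², so ⟨T⟩ = −(ħ²/2m) ∫ ψ*·ψ'' dx / ∫|ψ|² dx; with m = 1.
Differentiate x²·exp(−κ·x) with the product rule; every integrand then reduces to terms xʲ·e^(−2κx) on [0, ∞), with ∫₀^∞ xʲ·e^(−2κx) dx = j!/(2κ)^(j+1).
State is unnormalized: ∫|ψ|² dx = 0.012443, and ∫ψ*·(−ħ²/2m · ψ'') dx = 0.010686, so ⟨T⟩ = 0.010686 / 0.012443.
⟨T⟩ = 0.85882.

0.8588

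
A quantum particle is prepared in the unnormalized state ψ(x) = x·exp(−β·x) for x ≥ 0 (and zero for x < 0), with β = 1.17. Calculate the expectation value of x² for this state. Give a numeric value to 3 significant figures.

2.19

⟨x²⟩ = ∫ x²·|ψ|² dx / ∫|ψ|² dx (integrals over the domain).
Every integrand reduces to terms xʲ·e^(−2βx) on [0, ∞); use ∫₀^∞ xʲ·e^(−2βx) dx = j!/(2β)^(j+1).
State is unnormalized: ∫|ψ|² dx = 0.15609, and ∫ψ*·x²·ψ dx = 0.34208, so ⟨x²⟩ = 0.34208 / 0.15609.
⟨x²⟩ = 2.1915.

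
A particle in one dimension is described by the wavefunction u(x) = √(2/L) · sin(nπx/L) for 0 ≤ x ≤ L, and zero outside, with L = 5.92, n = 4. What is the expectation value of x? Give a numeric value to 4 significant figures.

2.960

⟨x⟩ = ∫ x·|u|² dx (integrals over the domain).
With sin²θ = (1 − cos2θ)/2 on 0 ≤ x ≤ L: ∫sin²(nπx/L) dx = L/2, ∫x·sin²(nπx/L) dx = L²/4, ∫x²·sin²(nπx/L) dx = L³·(1/6 − 1/(4n²π²)); higher powers xᵏ the same way, integrating xᵏ·cos(2nπx/L) by parts.
⟨x⟩ = 2.9600.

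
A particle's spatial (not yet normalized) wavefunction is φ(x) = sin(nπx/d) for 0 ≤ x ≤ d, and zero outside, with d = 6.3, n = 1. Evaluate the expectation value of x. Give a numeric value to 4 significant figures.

⟨x⟩ = ∫ x·|φ|² dx / ∫|φ|² dx (integrals over the domain).
With sin²θ = (1 − cos2θ)/2 on 0 ≤ x ≤ d: ∫sin²(nπx/d) dx = d/2, ∫x·sin²(nπx/d) dx = d²/4, ∫x²·sin²(nπx/d) dx = d³·(1/6 − 1/(4n²π²)); higher powers xᵏ the same way, integrating xᵏ·cos(2nπx/d) by parts.
State is unnormalized: ∫|φ|² dx = 3.1500, and ∫φ*·x·φ dx = 9.9225, so ⟨x⟩ = 9.9225 / 3.1500.
⟨x⟩ = 3.1500.

3.150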